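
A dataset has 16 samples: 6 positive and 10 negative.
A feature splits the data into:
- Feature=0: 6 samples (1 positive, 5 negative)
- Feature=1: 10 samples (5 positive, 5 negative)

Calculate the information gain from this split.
0.0857 bits

Information Gain = H(Y) - H(Y|Feature)

Before split:
P(positive) = 6/16 = 0.3750
H(Y) = 0.9544 bits

After split:
Feature=0: H = 0.6500 bits (weight = 6/16)
Feature=1: H = 1.0000 bits (weight = 10/16)
H(Y|Feature) = (6/16)×0.6500 + (10/16)×1.0000 = 0.8688 bits

Information Gain = 0.9544 - 0.8688 = 0.0857 bits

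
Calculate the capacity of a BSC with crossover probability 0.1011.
0.5275 bits

For a binary symmetric channel (BSC) with error probability p:
Capacity C = 1 - H(p) bits per symbol

where H(p) = -p log₂(p) - (1-p) log₂(1-p) is the binary entropy function.

H(0.1011) = 0.4725 bits
C = 1 - 0.4725 = 0.5275 bits per symbol

This means we can reliably transmit up to 0.5275 bits of information per channel use.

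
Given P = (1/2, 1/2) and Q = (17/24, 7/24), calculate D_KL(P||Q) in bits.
0.1376 bits

KL divergence: D_KL(P||Q) = Σ p(x) log(p(x)/q(x))

Computing term by term:
  x=0: 1/2 × log_2[(1/2)/(17/24)] = 1/2 × -0.5025 = -0.2513
  x=1: 1/2 × log_2[(1/2)/(7/24)] = 1/2 × 0.7776 = 0.3888

D_KL(P||Q) = 0.1376 bits

Note: KL divergence is always non-negative and equals 0 iff P = Q.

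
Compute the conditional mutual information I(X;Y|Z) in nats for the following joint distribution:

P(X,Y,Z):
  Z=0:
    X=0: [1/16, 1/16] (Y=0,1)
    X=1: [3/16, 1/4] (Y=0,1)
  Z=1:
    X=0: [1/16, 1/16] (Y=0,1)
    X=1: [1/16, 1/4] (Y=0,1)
0.0197 nats

Conditional mutual information: I(X;Y|Z) = H(X|Z) + H(Y|Z) - H(X,Y|Z)

H(Z) = 0.6853
H(X,Z) = 1.2450 → H(X|Z) = 0.5597
H(Y,Z) = 1.3335 → H(Y|Z) = 0.6482
H(X,Y,Z) = 1.8735 → H(X,Y|Z) = 1.1881

I(X;Y|Z) = 0.5597 + 0.6482 - 1.1881 = 0.0197 nats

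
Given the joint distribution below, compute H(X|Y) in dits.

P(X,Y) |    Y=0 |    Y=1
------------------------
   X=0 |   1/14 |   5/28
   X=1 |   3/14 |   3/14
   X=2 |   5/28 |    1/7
0.4566 dits

Using the chain rule: H(X|Y) = H(X,Y) - H(Y)

First, compute H(X,Y) = 0.7565 dits

Marginal P(Y) = (13/28, 15/28)
H(Y) = 0.2999 dits

H(X|Y) = H(X,Y) - H(Y) = 0.7565 - 0.2999 = 0.4566 dits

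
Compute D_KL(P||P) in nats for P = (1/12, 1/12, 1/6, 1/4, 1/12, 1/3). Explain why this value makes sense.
0.0000 nats

KL divergence satisfies the Gibbs inequality: D_KL(P||Q) ≥ 0 for all distributions P, Q.

D_KL(P||Q) = Σ p(x) log(p(x)/q(x))
Each term is p(x) × log_e(p(x)/p(x)) = p(x) × log_e(1) = 0, so the sum is 0.
D_KL(P||Q) = 0.0000 nats

When P = Q, the KL divergence is exactly 0, as there is no 'divergence' between identical distributions.

This non-negativity is a fundamental property: relative entropy cannot be negative because it measures how different Q is from P.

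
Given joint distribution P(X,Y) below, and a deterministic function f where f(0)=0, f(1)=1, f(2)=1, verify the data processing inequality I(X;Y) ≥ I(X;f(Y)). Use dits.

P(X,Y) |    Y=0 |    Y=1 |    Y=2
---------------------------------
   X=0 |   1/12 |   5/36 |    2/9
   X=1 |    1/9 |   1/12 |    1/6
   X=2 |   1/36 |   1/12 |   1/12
I(X;Y) = 0.0080, I(X;f(Y)) = 0.0055, inequality holds: 0.0080 ≥ 0.0055

Data Processing Inequality: For any Markov chain X → Y → Z, we have I(X;Y) ≥ I(X;Z).

Here Z = f(Y) is a deterministic function of Y, forming X → Y → Z.

Original I(X;Y) = 0.0080 dits

After applying f:
P(X,Z) where Z=f(Y):
- P(X,Z=0) = P(X,Y=0)
- P(X,Z=1) = P(X,Y=1) + P(X,Y=2)

I(X;Z) = I(X;f(Y)) = 0.0055 dits

Verification: 0.0080 ≥ 0.0055 ✓

Information cannot be created by processing; the function f can only lose information about X.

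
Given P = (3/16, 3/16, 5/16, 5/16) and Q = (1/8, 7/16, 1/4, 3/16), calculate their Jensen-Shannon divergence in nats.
0.0385 nats

Jensen-Shannon divergence is:
JSD(P||Q) = 0.5 × D_KL(P||M) + 0.5 × D_KL(Q||M)
where M = 0.5 × (P + Q) is the mixture distribution.

M = 0.5 × (3/16, 3/16, 5/16, 5/16) + 0.5 × (1/8, 7/16, 1/4, 3/16) = (5/32, 5/16, 9/32, 1/4)

D_KL(P||M) = 0.0411 nats
D_KL(Q||M) = 0.0359 nats

JSD(P||Q) = 0.5 × 0.0411 + 0.5 × 0.0359 = 0.0385 nats

Unlike KL divergence, JSD is symmetric and bounded: 0 ≤ JSD ≤ log(2).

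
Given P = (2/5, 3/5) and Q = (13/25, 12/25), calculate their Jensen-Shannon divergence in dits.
0.0032 dits

Jensen-Shannon divergence is:
JSD(P||Q) = 0.5 × D_KL(P||M) + 0.5 × D_KL(Q||M)
where M = 0.5 × (P + Q) is the mixture distribution.

M = 0.5 × (2/5, 3/5) + 0.5 × (13/25, 12/25) = (0.46, 0.54)

D_KL(P||M) = 0.0032 dits
D_KL(Q||M) = 0.0031 dits

JSD(P||Q) = 0.5 × 0.0032 + 0.5 × 0.0031 = 0.0032 dits

Unlike KL divergence, JSD is symmetric and bounded: 0 ≤ JSD ≤ log(2).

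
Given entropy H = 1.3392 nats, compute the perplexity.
3.8160

Perplexity is e^H (or exp(H) for natural log).

H = 1.3392 nats
Perplexity = e^1.3392 = 3.8160

Interpretation: The model's uncertainty is equivalent to choosing uniformly among 3.8 options.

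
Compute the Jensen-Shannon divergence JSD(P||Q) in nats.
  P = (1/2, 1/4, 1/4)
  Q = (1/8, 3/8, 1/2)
0.0878 nats

Jensen-Shannon divergence is:
JSD(P||Q) = 0.5 × D_KL(P||M) + 0.5 × D_KL(Q||M)
where M = 0.5 × (P + Q) is the mixture distribution.

M = 0.5 × (1/2, 1/4, 1/4) + 0.5 × (1/8, 3/8, 1/2) = (5/16, 5/16, 3/8)

D_KL(P||M) = 0.0778 nats
D_KL(Q||M) = 0.0977 nats

JSD(P||Q) = 0.5 × 0.0778 + 0.5 × 0.0977 = 0.0878 nats

Unlike KL divergence, JSD is symmetric and bounded: 0 ≤ JSD ≤ log(2).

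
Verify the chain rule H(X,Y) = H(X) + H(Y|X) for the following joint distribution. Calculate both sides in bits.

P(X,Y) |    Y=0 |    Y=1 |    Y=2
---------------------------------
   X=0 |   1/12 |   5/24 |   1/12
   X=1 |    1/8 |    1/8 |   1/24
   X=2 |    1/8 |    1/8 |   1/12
H(X,Y) = 3.0587, H(X) = 1.5774, H(Y|X) = 1.4813 (all in bits)

Chain rule: H(X,Y) = H(X) + H(Y|X)

Left side — joint entropy directly:
H(X,Y) = -Σ p(x,y) log p(x,y) = 3.0587 bits

Right side — compute H(Y|X) from the conditional distributions:
P(X) = (3/8, 7/24, 1/3), so H(X) = 1.5774 bits
H(Y|X) = Σ_x P(X=x) · H(Y|X=x):
  P(Y|X=0) = (2/9, 5/9, 2/9), H(Y|X=0) = 1.4355, weight P(X=0) = 3/8
  P(Y|X=1) = (3/7, 3/7, 1/7), H(Y|X=1) = 1.4488, weight P(X=1) = 7/24
  P(Y|X=2) = (3/8, 3/8, 1/4), H(Y|X=2) = 1.5613, weight P(X=2) = 1/3
H(Y|X) = 1.4813 bits

H(X) + H(Y|X) = 1.5774 + 1.4813 = 3.0587 bits

Both sides equal 3.0587 bits. ✓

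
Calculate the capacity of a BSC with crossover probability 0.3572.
0.0597 bits

For a binary symmetric channel (BSC) with error probability p:
Capacity C = 1 - H(p) bits per symbol

where H(p) = -p log₂(p) - (1-p) log₂(1-p) is the binary entropy function.

H(0.3572) = 0.9403 bits
C = 1 - 0.9403 = 0.0597 bits per symbol

This means we can reliably transmit up to 0.0597 bits of information per channel use.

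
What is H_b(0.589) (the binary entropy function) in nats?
0.6772 nats

The binary entropy function is:
H(p) = -p log(p) - (1-p) log(1-p)

H(0.589) = -0.589 × log_e(0.589) - 0.411 × log_e(0.411)
H(0.589) = 0.6772 nats

Note: Binary entropy is maximized at p=0.5 (H=1 bit) and minimized at p=0 or p=1 (H=0).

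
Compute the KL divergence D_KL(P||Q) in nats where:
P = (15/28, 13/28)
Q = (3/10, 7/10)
0.1200 nats

KL divergence: D_KL(P||Q) = Σ p(x) log(p(x)/q(x))

Computing term by term:
  x=0: 15/28 × log_e[(15/28)/(3/10)] = 15/28 × 0.5798 = 0.3106
  x=1: 13/28 × log_e[(13/28)/(7/10)] = 13/28 × -0.4106 = -0.1906

D_KL(P||Q) = 0.1200 nats

Note: KL divergence is always non-negative and equals 0 iff P = Q.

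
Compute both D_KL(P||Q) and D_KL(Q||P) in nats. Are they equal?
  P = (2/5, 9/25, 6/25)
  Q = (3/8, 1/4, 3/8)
D_KL(P||Q) = 0.0500, D_KL(Q||P) = 0.0520

KL divergence is not symmetric: D_KL(P||Q) ≠ D_KL(Q||P) in general.

D_KL(P||Q) = 0.0500 nats
D_KL(Q||P) = 0.0520 nats

No, they are not equal!

This asymmetry is why KL divergence is not a true distance metric.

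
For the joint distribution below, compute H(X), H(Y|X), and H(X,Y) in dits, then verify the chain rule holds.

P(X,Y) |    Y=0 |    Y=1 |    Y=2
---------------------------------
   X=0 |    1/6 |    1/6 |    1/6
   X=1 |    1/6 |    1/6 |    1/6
H(X,Y) = 0.7782, H(X) = 0.3010, H(Y|X) = 0.4771 (all in dits)

Chain rule: H(X,Y) = H(X) + H(Y|X)

Left side — joint entropy directly:
H(X,Y) = -Σ p(x,y) log p(x,y) = 0.7782 dits

Right side — compute H(Y|X) from the conditional distributions:
P(X) = (1/2, 1/2), so H(X) = 0.3010 dits
H(Y|X) = Σ_x P(X=x) · H(Y|X=x):
  P(Y|X=0) = (1/3, 1/3, 1/3), H(Y|X=0) = 0.4771, weight P(X=0) = 1/2
  P(Y|X=1) = (1/3, 1/3, 1/3), H(Y|X=1) = 0.4771, weight P(X=1) = 1/2
H(Y|X) = 0.4771 dits

H(X) + H(Y|X) = 0.3010 + 0.4771 = 0.7782 dits

Both sides equal 0.7782 dits. ✓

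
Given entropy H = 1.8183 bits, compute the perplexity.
3.5267

Perplexity is 2^H (or exp(H) for natural log).

H = 1.8183 bits
Perplexity = 2^1.8183 = 3.5267

Interpretation: The model's uncertainty is equivalent to choosing uniformly among 3.5 options.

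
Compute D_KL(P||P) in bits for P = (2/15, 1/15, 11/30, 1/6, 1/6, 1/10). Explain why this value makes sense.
0.0000 bits

KL divergence satisfies the Gibbs inequality: D_KL(P||Q) ≥ 0 for all distributions P, Q.

D_KL(P||Q) = Σ p(x) log(p(x)/q(x))
Each term is p(x) × log_2(p(x)/p(x)) = p(x) × log_2(1) = 0, so the sum is 0.
D_KL(P||Q) = 0.0000 bits

When P = Q, the KL divergence is exactly 0, as there is no 'divergence' between identical distributions.

This non-negativity is a fundamental property: relative entropy cannot be negative because it measures how different Q is from P.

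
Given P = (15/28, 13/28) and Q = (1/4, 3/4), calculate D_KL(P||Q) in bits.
0.2678 bits

KL divergence: D_KL(P||Q) = Σ p(x) log(p(x)/q(x))

Computing term by term:
  x=0: 15/28 × log_2[(15/28)/(1/4)] = 15/28 × 1.0995 = 0.5890
  x=1: 13/28 × log_2[(13/28)/(3/4)] = 13/28 × -0.6919 = -0.3212

D_KL(P||Q) = 0.2678 bits

Note: KL divergence is always non-negative and equals 0 iff P = Q.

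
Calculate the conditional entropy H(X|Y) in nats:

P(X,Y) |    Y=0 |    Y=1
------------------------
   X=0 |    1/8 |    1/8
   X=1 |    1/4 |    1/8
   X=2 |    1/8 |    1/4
1.0397 nats

Using the chain rule: H(X|Y) = H(X,Y) - H(Y)

First, compute H(X,Y) = 1.7329 nats

Marginal P(Y) = (1/2, 1/2)
H(Y) = 0.6931 nats

H(X|Y) = H(X,Y) - H(Y) = 1.7329 - 0.6931 = 1.0397 nats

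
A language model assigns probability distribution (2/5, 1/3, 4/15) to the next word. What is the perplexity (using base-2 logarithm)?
2.9600

Perplexity is 2^H (or exp(H) for natural log).

First, H = -Σ p log p = 1.5656 bits
Perplexity = 2^1.5656 = 2.9600

Interpretation: The model's uncertainty is equivalent to choosing uniformly among 3.0 options.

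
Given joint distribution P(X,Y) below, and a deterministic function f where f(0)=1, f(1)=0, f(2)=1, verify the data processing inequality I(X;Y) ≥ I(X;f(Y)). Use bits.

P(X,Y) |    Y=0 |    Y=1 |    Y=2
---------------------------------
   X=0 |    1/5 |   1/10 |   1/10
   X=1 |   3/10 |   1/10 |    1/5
I(X;Y) = 0.0100, I(X;f(Y)) = 0.0074, inequality holds: 0.0100 ≥ 0.0074

Data Processing Inequality: For any Markov chain X → Y → Z, we have I(X;Y) ≥ I(X;Z).

Here Z = f(Y) is a deterministic function of Y, forming X → Y → Z.

Original I(X;Y) = 0.0100 bits

After applying f:
P(X,Z) where Z=f(Y):
- P(X,Z=0) = P(X,Y=1)
- P(X,Z=1) = P(X,Y=0) + P(X,Y=2)

I(X;Z) = I(X;f(Y)) = 0.0074 bits

Verification: 0.0100 ≥ 0.0074 ✓

Information cannot be created by processing; the function f can only lose information about X.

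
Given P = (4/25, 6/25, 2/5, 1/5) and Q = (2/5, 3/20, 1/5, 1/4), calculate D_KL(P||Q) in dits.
0.0863 dits

KL divergence: D_KL(P||Q) = Σ p(x) log(p(x)/q(x))

Computing term by term:
  x=0: 4/25 × log_10[(4/25)/(2/5)] = 4/25 × -0.3979 = -0.0637
  x=1: 6/25 × log_10[(6/25)/(3/20)] = 6/25 × 0.2041 = 0.0490
  x=2: 2/5 × log_10[(2/5)/(1/5)] = 2/5 × 0.3010 = 0.1204
  x=3: 1/5 × log_10[(1/5)/(1/4)] = 1/5 × -0.0969 = -0.0194

D_KL(P||Q) = 0.0863 dits

Note: KL divergence is always non-negative and equals 0 iff P = Q.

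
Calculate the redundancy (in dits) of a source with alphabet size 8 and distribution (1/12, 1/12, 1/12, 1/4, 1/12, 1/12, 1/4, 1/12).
0.0625 dits

Redundancy measures how far a source is from maximum entropy:
R = H_max - H(X)

Maximum entropy for 8 symbols: H_max = log_10(8) = 0.9031 dits
Actual entropy: H(X) = 0.8406 dits
Redundancy: R = 0.9031 - 0.8406 = 0.0625 dits

This redundancy represents potential for compression: the source could be compressed by 0.0625 dits per symbol.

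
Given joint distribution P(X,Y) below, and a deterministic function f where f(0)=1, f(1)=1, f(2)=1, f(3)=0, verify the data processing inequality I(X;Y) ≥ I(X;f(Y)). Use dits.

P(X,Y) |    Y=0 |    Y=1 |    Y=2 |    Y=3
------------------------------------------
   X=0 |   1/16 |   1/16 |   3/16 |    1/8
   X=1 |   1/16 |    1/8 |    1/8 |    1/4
I(X;Y) = 0.0132, I(X;f(Y)) = 0.0058, inequality holds: 0.0132 ≥ 0.0058

Data Processing Inequality: For any Markov chain X → Y → Z, we have I(X;Y) ≥ I(X;Z).

Here Z = f(Y) is a deterministic function of Y, forming X → Y → Z.

Original I(X;Y) = 0.0132 dits

After applying f:
P(X,Z) where Z=f(Y):
- P(X,Z=0) = P(X,Y=3)
- P(X,Z=1) = P(X,Y=0) + P(X,Y=1) + P(X,Y=2)

I(X;Z) = I(X;f(Y)) = 0.0058 dits

Verification: 0.0132 ≥ 0.0058 ✓

Information cannot be created by processing; the function f can only lose information about X.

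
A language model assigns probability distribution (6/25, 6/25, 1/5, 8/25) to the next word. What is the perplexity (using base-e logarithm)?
3.9413

Perplexity is e^H (or exp(H) for natural log).

First, H = -Σ p log p = 1.3715 nats
Perplexity = e^1.3715 = 3.9413

Interpretation: The model's uncertainty is equivalent to choosing uniformly among 3.9 options.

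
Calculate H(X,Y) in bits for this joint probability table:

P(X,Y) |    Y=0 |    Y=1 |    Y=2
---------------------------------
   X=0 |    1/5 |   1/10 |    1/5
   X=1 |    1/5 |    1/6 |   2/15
2.5438 bits

Joint entropy is H(X,Y) = -Σ_{x,y} p(x,y) log p(x,y).

Summing over all non-zero entries:
H(X,Y) = -[1/5·log_2(1/5) + 1/10·log_2(1/10) + 1/5·log_2(1/5) + 1/5·log_2(1/5) + 1/6·log_2(1/6) + 2/15·log_2(2/15)]
H(X,Y) = 2.5438 bits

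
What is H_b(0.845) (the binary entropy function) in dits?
0.1873 dits

The binary entropy function is:
H(p) = -p log(p) - (1-p) log(1-p)

H(0.845) = -0.845 × log_10(0.845) - 0.155 × log_10(0.155)
H(0.845) = 0.1873 dits

Note: Binary entropy is maximized at p=0.5 (H=1 bit) and minimized at p=0 or p=1 (H=0).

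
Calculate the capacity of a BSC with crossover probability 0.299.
0.1199 bits

For a binary symmetric channel (BSC) with error probability p:
Capacity C = 1 - H(p) bits per symbol

where H(p) = -p log₂(p) - (1-p) log₂(1-p) is the binary entropy function.

H(0.299) = 0.8801 bits
C = 1 - 0.8801 = 0.1199 bits per symbol

This means we can reliably transmit up to 0.1199 bits of information per channel use.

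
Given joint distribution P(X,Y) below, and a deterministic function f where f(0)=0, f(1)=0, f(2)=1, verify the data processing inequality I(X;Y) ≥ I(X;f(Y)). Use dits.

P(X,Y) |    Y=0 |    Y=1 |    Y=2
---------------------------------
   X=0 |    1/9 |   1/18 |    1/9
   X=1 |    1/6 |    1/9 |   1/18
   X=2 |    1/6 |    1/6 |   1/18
I(X;Y) = 0.0174, I(X;f(Y)) = 0.0144, inequality holds: 0.0174 ≥ 0.0144

Data Processing Inequality: For any Markov chain X → Y → Z, we have I(X;Y) ≥ I(X;Z).

Here Z = f(Y) is a deterministic function of Y, forming X → Y → Z.

Original I(X;Y) = 0.0174 dits

After applying f:
P(X,Z) where Z=f(Y):
- P(X,Z=0) = P(X,Y=0) + P(X,Y=1)
- P(X,Z=1) = P(X,Y=2)

I(X;Z) = I(X;f(Y)) = 0.0144 dits

Verification: 0.0174 ≥ 0.0144 ✓

Information cannot be created by processing; the function f can only lose information about X.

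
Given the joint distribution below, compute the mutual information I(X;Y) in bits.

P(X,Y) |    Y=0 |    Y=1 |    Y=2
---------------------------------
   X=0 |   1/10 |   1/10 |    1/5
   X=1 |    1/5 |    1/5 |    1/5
0.0200 bits

Mutual information: I(X;Y) = H(X) + H(Y) - H(X,Y)

Marginals:
P(X) = (2/5, 3/5), H(X) = 0.9710 bits
P(Y) = (3/10, 3/10, 2/5), H(Y) = 1.5710 bits

Joint entropy: H(X,Y) = 2.5219 bits

I(X;Y) = 0.9710 + 1.5710 - 2.5219 = 0.0200 bits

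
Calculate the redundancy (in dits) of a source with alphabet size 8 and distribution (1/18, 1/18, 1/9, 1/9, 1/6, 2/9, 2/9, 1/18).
0.0618 dits

Redundancy measures how far a source is from maximum entropy:
R = H_max - H(X)

Maximum entropy for 8 symbols: H_max = log_10(8) = 0.9031 dits
Actual entropy: H(X) = 0.8413 dits
Redundancy: R = 0.9031 - 0.8413 = 0.0618 dits

This redundancy represents potential for compression: the source could be compressed by 0.0618 dits per symbol.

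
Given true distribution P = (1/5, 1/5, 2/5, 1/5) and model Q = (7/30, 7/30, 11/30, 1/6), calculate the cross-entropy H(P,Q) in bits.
1.9358 bits

Cross-entropy: H(P,Q) = -Σ p(x) log q(x)

Alternatively: H(P,Q) = H(P) + D_KL(P||Q)
H(P) = 1.9219 bits
D_KL(P||Q) = 0.0139 bits

H(P,Q) = 1.9219 + 0.0139 = 1.9358 bits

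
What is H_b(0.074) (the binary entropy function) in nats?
0.2639 nats

The binary entropy function is:
H(p) = -p log(p) - (1-p) log(1-p)

H(0.074) = -0.074 × log_e(0.074) - 0.926 × log_e(0.926)
H(0.074) = 0.2639 nats

Note: Binary entropy is maximized at p=0.5 (H=1 bit) and minimized at p=0 or p=1 (H=0).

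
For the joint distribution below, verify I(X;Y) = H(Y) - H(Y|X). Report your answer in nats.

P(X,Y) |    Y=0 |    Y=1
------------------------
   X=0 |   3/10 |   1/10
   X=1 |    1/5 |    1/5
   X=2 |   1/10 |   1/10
I(X;Y) = 0.0322 nats

Mutual information has multiple equivalent forms:
- I(X;Y) = H(X) - H(X|Y)
- I(X;Y) = H(Y) - H(Y|X)
- I(X;Y) = H(X) + H(Y) - H(X,Y)

Computing all quantities:
H(X) = 1.0549, H(Y) = 0.6730, H(X,Y) = 1.6957
H(X|Y) = 1.0227, H(Y|X) = 0.6408

Verification:
H(X) - H(X|Y) = 1.0549 - 1.0227 = 0.0322
H(Y) - H(Y|X) = 0.6730 - 0.6408 = 0.0322
H(X) + H(Y) - H(X,Y) = 1.0549 + 0.6730 - 1.6957 = 0.0322

All forms give I(X;Y) = 0.0322 nats. ✓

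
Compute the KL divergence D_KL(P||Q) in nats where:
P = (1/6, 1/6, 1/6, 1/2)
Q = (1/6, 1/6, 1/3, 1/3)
0.0872 nats

KL divergence: D_KL(P||Q) = Σ p(x) log(p(x)/q(x))

Computing term by term:
  x=0: 1/6 × log_e[(1/6)/(1/6)] = 1/6 × 0.0000 = 0.0000
  x=1: 1/6 × log_e[(1/6)/(1/6)] = 1/6 × 0.0000 = 0.0000
  x=2: 1/6 × log_e[(1/6)/(1/3)] = 1/6 × -0.6931 = -0.1155
  x=3: 1/2 × log_e[(1/2)/(1/3)] = 1/2 × 0.4055 = 0.2027

D_KL(P||Q) = 0.0872 nats

Note: KL divergence is always non-negative and equals 0 iff P = Q.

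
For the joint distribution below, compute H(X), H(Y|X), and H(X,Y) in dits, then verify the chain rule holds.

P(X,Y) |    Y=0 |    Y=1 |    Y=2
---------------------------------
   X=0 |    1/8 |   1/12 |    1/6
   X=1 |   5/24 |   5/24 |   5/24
H(X,Y) = 0.7583, H(X) = 0.2873, H(Y|X) = 0.4710 (all in dits)

Chain rule: H(X,Y) = H(X) + H(Y|X)

Left side — joint entropy directly:
H(X,Y) = -Σ p(x,y) log p(x,y) = 0.7583 dits

Right side — compute H(Y|X) from the conditional distributions:
P(X) = (3/8, 5/8), so H(X) = 0.2873 dits
H(Y|X) = Σ_x P(X=x) · H(Y|X=x):
  P(Y|X=0) = (1/3, 2/9, 4/9), H(Y|X=0) = 0.4607, weight P(X=0) = 3/8
  P(Y|X=1) = (1/3, 1/3, 1/3), H(Y|X=1) = 0.4771, weight P(X=1) = 5/8
H(Y|X) = 0.4710 dits

H(X) + H(Y|X) = 0.2873 + 0.4710 = 0.7583 dits

Both sides equal 0.7583 dits. ✓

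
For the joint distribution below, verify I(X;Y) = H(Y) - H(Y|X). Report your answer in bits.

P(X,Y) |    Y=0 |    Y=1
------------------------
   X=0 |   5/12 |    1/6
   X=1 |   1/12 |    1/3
I(X;Y) = 0.1957 bits

Mutual information has multiple equivalent forms:
- I(X;Y) = H(X) - H(X|Y)
- I(X;Y) = H(Y) - H(Y|X)
- I(X;Y) = H(X) + H(Y) - H(X,Y)

Computing all quantities:
H(X) = 0.9799, H(Y) = 1.0000, H(X,Y) = 1.7842
H(X|Y) = 0.7842, H(Y|X) = 0.8043

Verification:
H(X) - H(X|Y) = 0.9799 - 0.7842 = 0.1957
H(Y) - H(Y|X) = 1.0000 - 0.8043 = 0.1957
H(X) + H(Y) - H(X,Y) = 0.9799 + 1.0000 - 1.7842 = 0.1957

All forms give I(X;Y) = 0.1957 bits. ✓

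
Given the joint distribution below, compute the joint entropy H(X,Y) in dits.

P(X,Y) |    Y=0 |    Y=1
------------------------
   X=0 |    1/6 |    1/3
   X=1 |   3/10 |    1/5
0.5854 dits

Joint entropy is H(X,Y) = -Σ_{x,y} p(x,y) log p(x,y).

Summing over all non-zero entries:
H(X,Y) = -[1/6·log_10(1/6) + 1/3·log_10(1/3) + 3/10·log_10(3/10) + 1/5·log_10(1/5)]
H(X,Y) = 0.5854 dits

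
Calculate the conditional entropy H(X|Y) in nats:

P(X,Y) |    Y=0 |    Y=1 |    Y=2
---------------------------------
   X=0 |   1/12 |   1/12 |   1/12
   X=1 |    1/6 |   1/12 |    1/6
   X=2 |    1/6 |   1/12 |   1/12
1.0608 nats

Using the chain rule: H(X|Y) = H(X,Y) - H(Y)

First, compute H(X,Y) = 2.1383 nats

Marginal P(Y) = (5/12, 1/4, 1/3)
H(Y) = 1.0776 nats

H(X|Y) = H(X,Y) - H(Y) = 2.1383 - 1.0776 = 1.0608 nats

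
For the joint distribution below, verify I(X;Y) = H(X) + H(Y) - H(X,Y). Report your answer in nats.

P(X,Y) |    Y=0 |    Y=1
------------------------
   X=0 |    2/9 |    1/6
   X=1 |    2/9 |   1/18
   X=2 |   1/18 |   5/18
I(X;Y) = 0.1384 nats

Mutual information has multiple equivalent forms:
- I(X;Y) = H(X) - H(X|Y)
- I(X;Y) = H(Y) - H(Y|X)
- I(X;Y) = H(X) + H(Y) - H(X,Y)

Computing all quantities:
H(X) = 1.0893, H(Y) = 0.6931, H(X,Y) = 1.6441
H(X|Y) = 0.9509, H(Y|X) = 0.5548

Verification:
H(X) - H(X|Y) = 1.0893 - 0.9509 = 0.1384
H(Y) - H(Y|X) = 0.6931 - 0.5548 = 0.1384
H(X) + H(Y) - H(X,Y) = 1.0893 + 0.6931 - 1.6441 = 0.1384

All forms give I(X;Y) = 0.1384 nats. ✓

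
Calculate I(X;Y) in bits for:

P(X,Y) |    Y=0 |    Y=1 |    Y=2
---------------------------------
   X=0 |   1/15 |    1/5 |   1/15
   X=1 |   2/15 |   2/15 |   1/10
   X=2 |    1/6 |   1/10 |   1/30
0.0788 bits

Mutual information: I(X;Y) = H(X) + H(Y) - H(X,Y)

Marginals:
P(X) = (1/3, 11/30, 3/10), H(X) = 1.5801 bits
P(Y) = (11/30, 13/30, 1/5), H(Y) = 1.5179 bits

Joint entropy: H(X,Y) = 3.0193 bits

I(X;Y) = 1.5801 + 1.5179 - 3.0193 = 0.0788 bits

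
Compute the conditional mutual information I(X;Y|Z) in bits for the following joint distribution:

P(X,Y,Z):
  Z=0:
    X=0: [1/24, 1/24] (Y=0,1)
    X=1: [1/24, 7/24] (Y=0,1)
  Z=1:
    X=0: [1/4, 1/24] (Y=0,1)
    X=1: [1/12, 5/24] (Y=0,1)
0.1867 bits

Conditional mutual information: I(X;Y|Z) = H(X|Z) + H(Y|Z) - H(X,Y|Z)

H(Z) = 0.9799
H(X,Z) = 1.8640 → H(X|Z) = 0.8841
H(Y,Z) = 1.8554 → H(Y|Z) = 0.8755
H(X,Y,Z) = 2.5528 → H(X,Y|Z) = 1.5730

I(X;Y|Z) = 0.8841 + 0.8755 - 1.5730 = 0.1867 bits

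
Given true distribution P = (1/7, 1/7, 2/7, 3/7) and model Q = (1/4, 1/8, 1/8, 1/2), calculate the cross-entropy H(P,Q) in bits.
2.0000 bits

Cross-entropy: H(P,Q) = -Σ p(x) log q(x)

Alternatively: H(P,Q) = H(P) + D_KL(P||Q)
H(P) = 1.8424 bits
D_KL(P||Q) = 0.1576 bits

H(P,Q) = 1.8424 + 0.1576 = 2.0000 bits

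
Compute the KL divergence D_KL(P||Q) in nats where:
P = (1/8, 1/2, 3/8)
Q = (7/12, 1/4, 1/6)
0.4581 nats

KL divergence: D_KL(P||Q) = Σ p(x) log(p(x)/q(x))

Computing term by term:
  x=0: 1/8 × log_e[(1/8)/(7/12)] = 1/8 × -1.5404 = -0.1926
  x=1: 1/2 × log_e[(1/2)/(1/4)] = 1/2 × 0.6931 = 0.3466
  x=2: 3/8 × log_e[(3/8)/(1/6)] = 3/8 × 0.8109 = 0.3041

D_KL(P||Q) = 0.4581 nats

Note: KL divergence is always non-negative and equals 0 iff P = Q.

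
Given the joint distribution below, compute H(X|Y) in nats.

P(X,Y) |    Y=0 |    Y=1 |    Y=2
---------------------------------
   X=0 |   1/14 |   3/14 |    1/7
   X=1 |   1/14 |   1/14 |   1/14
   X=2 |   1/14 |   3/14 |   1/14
1.0346 nats

Using the chain rule: H(X|Y) = H(X,Y) - H(Y)

First, compute H(X,Y) = 2.0692 nats

Marginal P(Y) = (3/14, 1/2, 2/7)
H(Y) = 1.0346 nats

H(X|Y) = H(X,Y) - H(Y) = 2.0692 - 1.0346 = 1.0346 nats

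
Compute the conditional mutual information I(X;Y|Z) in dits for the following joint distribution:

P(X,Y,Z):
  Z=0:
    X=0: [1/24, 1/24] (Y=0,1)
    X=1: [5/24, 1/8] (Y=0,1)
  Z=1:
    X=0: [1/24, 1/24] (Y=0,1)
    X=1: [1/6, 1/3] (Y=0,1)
0.0027 dits

Conditional mutual information: I(X;Y|Z) = H(X|Z) + H(Y|Z) - H(X,Y|Z)

H(Z) = 0.2950
H(X,Z) = 0.4894 → H(X|Z) = 0.1944
H(Y,Z) = 0.5819 → H(Y|Z) = 0.2869
H(X,Y,Z) = 0.7736 → H(X,Y|Z) = 0.4786

I(X;Y|Z) = 0.1944 + 0.2869 - 0.4786 = 0.0027 dits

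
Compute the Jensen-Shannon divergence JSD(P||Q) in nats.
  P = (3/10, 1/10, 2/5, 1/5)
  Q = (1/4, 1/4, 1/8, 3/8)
0.0691 nats

Jensen-Shannon divergence is:
JSD(P||Q) = 0.5 × D_KL(P||M) + 0.5 × D_KL(Q||M)
where M = 0.5 × (P + Q) is the mixture distribution.

M = 0.5 × (3/10, 1/10, 2/5, 1/5) + 0.5 × (1/4, 1/4, 1/8, 3/8) = (11/40, 7/40, 0.2625, 0.2875)

D_KL(P||M) = 0.0660 nats
D_KL(Q||M) = 0.0722 nats

JSD(P||Q) = 0.5 × 0.0660 + 0.5 × 0.0722 = 0.0691 nats

Unlike KL divergence, JSD is symmetric and bounded: 0 ≤ JSD ≤ log(2).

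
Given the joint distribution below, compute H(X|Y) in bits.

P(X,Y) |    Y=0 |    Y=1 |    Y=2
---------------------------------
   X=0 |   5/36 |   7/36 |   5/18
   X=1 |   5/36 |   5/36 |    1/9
0.9401 bits

Using the chain rule: H(X|Y) = H(X,Y) - H(Y)

First, compute H(X,Y) = 2.5116 bits

Marginal P(Y) = (5/18, 1/3, 7/18)
H(Y) = 1.5715 bits

H(X|Y) = H(X,Y) - H(Y) = 2.5116 - 1.5715 = 0.9401 bits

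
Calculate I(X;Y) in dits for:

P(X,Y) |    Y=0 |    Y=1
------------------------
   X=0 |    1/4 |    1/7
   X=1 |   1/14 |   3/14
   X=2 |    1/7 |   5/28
0.0224 dits

Mutual information: I(X;Y) = H(X) + H(Y) - H(X,Y)

Marginals:
P(X) = (11/28, 2/7, 9/28), H(X) = 0.4733 dits
P(Y) = (13/28, 15/28), H(Y) = 0.2999 dits

Joint entropy: H(X,Y) = 0.7508 dits

I(X;Y) = 0.4733 + 0.2999 - 0.7508 = 0.0224 dits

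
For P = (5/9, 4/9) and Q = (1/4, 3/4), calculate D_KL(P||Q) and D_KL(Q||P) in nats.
D_KL(P||Q) = 0.2111, D_KL(Q||P) = 0.1928

KL divergence is not symmetric: D_KL(P||Q) ≠ D_KL(Q||P) in general.

D_KL(P||Q) = 0.2111 nats
D_KL(Q||P) = 0.1928 nats

No, they are not equal!

This asymmetry is why KL divergence is not a true distance metric.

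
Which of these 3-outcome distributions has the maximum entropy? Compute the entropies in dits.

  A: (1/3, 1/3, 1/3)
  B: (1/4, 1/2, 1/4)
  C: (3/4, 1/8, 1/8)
A

For a discrete distribution over n outcomes, entropy is maximized by the uniform distribution.

Computing entropies:
H(A) = 0.4771 dits
H(B) = 0.4515 dits
H(C) = 0.3195 dits

The uniform distribution (where all probabilities equal 1/3) achieves the maximum entropy of log_10(3) = 0.4771 dits.

Distribution A has the highest entropy.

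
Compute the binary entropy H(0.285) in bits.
0.8622 bits

The binary entropy function is:
H(p) = -p log(p) - (1-p) log(1-p)

H(0.285) = -0.285 × log_2(0.285) - 0.715 × log_2(0.715)
H(0.285) = 0.8622 bits

Note: Binary entropy is maximized at p=0.5 (H=1 bit) and minimized at p=0 or p=1 (H=0).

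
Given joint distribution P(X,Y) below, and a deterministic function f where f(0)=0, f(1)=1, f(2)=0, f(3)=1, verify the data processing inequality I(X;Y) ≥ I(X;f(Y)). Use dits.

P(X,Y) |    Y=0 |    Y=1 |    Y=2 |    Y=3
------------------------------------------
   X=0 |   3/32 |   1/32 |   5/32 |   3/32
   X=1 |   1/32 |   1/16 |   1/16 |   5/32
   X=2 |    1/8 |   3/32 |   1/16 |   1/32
I(X;Y) = 0.0513, I(X;f(Y)) = 0.0223, inequality holds: 0.0513 ≥ 0.0223

Data Processing Inequality: For any Markov chain X → Y → Z, we have I(X;Y) ≥ I(X;Z).

Here Z = f(Y) is a deterministic function of Y, forming X → Y → Z.

Original I(X;Y) = 0.0513 dits

After applying f:
P(X,Z) where Z=f(Y):
- P(X,Z=0) = P(X,Y=0) + P(X,Y=2)
- P(X,Z=1) = P(X,Y=1) + P(X,Y=3)

I(X;Z) = I(X;f(Y)) = 0.0223 dits

Verification: 0.0513 ≥ 0.0223 ✓

Information cannot be created by processing; the function f can only lose information about X.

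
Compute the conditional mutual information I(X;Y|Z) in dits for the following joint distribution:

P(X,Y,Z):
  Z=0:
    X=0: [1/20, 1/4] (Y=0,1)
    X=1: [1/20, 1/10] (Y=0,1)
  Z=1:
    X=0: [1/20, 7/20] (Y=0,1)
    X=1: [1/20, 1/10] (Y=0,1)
0.0097 dits

Conditional mutual information: I(X;Y|Z) = H(X|Z) + H(Y|Z) - H(X,Y|Z)

H(Z) = 0.2989
H(X,Z) = 0.5632 → H(X|Z) = 0.2644
H(Y,Z) = 0.5156 → H(Y|Z) = 0.2168
H(X,Y,Z) = 0.7703 → H(X,Y|Z) = 0.4714

I(X;Y|Z) = 0.2644 + 0.2168 - 0.4714 = 0.0097 dits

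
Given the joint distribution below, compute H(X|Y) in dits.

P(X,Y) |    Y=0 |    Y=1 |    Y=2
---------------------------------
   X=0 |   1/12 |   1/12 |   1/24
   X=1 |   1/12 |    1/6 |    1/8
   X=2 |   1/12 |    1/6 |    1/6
0.4512 dits

Using the chain rule: H(X|Y) = H(X,Y) - H(Y)

First, compute H(X,Y) = 0.9192 dits

Marginal P(Y) = (1/4, 5/12, 1/3)
H(Y) = 0.4680 dits

H(X|Y) = H(X,Y) - H(Y) = 0.9192 - 0.4680 = 0.4512 dits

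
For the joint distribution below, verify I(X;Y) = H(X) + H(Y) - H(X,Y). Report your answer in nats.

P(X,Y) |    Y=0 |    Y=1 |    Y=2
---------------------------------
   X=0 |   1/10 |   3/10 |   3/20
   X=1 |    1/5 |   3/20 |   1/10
I(X;Y) = 0.0425 nats

Mutual information has multiple equivalent forms:
- I(X;Y) = H(X) - H(X|Y)
- I(X;Y) = H(Y) - H(Y|X)
- I(X;Y) = H(X) + H(Y) - H(X,Y)

Computing all quantities:
H(X) = 0.6881, H(Y) = 1.0671, H(X,Y) = 1.7127
H(X|Y) = 0.6456, H(Y|X) = 1.0246

Verification:
H(X) - H(X|Y) = 0.6881 - 0.6456 = 0.0425
H(Y) - H(Y|X) = 1.0671 - 1.0246 = 0.0425
H(X) + H(Y) - H(X,Y) = 0.6881 + 1.0671 - 1.7127 = 0.0425

All forms give I(X;Y) = 0.0425 nats. ✓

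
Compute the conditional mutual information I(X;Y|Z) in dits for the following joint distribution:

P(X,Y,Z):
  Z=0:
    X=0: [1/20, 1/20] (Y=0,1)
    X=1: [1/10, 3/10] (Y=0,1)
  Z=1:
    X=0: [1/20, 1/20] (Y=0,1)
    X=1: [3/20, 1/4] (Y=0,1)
0.0060 dits

Conditional mutual information: I(X;Y|Z) = H(X|Z) + H(Y|Z) - H(X,Y|Z)

H(Z) = 0.3010
H(X,Z) = 0.5184 → H(X|Z) = 0.2173
H(Y,Z) = 0.5798 → H(Y|Z) = 0.2788
H(X,Y,Z) = 0.7912 → H(X,Y|Z) = 0.4901

I(X;Y|Z) = 0.2173 + 0.2788 - 0.4901 = 0.0060 dits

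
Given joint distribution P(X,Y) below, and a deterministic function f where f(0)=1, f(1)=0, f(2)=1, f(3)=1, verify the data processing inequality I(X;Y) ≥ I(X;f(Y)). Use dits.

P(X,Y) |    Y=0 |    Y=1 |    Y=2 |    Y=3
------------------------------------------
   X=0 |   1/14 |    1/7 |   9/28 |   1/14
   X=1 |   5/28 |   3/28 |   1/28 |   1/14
I(X;Y) = 0.0585, I(X;f(Y)) = 0.0004, inequality holds: 0.0585 ≥ 0.0004

Data Processing Inequality: For any Markov chain X → Y → Z, we have I(X;Y) ≥ I(X;Z).

Here Z = f(Y) is a deterministic function of Y, forming X → Y → Z.

Original I(X;Y) = 0.0585 dits

After applying f:
P(X,Z) where Z=f(Y):
- P(X,Z=0) = P(X,Y=1)
- P(X,Z=1) = P(X,Y=0) + P(X,Y=2) + P(X,Y=3)

I(X;Z) = I(X;f(Y)) = 0.0004 dits

Verification: 0.0585 ≥ 0.0004 ✓

Information cannot be created by processing; the function f can only lose information about X.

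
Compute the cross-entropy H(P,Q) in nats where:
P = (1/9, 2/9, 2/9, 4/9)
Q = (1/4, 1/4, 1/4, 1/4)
1.3863 nats

Cross-entropy: H(P,Q) = -Σ p(x) log q(x)

Alternatively: H(P,Q) = H(P) + D_KL(P||Q)
H(P) = 1.2730 nats
D_KL(P||Q) = 0.1133 nats

H(P,Q) = 1.2730 + 0.1133 = 1.3863 nats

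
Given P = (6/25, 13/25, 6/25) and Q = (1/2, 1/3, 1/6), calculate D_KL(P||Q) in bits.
0.2057 bits

KL divergence: D_KL(P||Q) = Σ p(x) log(p(x)/q(x))

Computing term by term:
  x=0: 6/25 × log_2[(6/25)/(1/2)] = 6/25 × -1.0589 = -0.2541
  x=1: 13/25 × log_2[(13/25)/(1/3)] = 13/25 × 0.6415 = 0.3336
  x=2: 6/25 × log_2[(6/25)/(1/6)] = 6/25 × 0.5261 = 0.1263

D_KL(P||Q) = 0.2057 bits

Note: KL divergence is always non-negative and equals 0 iff P = Q.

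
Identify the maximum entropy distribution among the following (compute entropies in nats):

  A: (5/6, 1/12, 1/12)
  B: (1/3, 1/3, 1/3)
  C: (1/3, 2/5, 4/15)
B

For a discrete distribution over n outcomes, entropy is maximized by the uniform distribution.

Computing entropies:
H(A) = 0.5661 nats
H(B) = 1.0986 nats
H(C) = 1.0852 nats

The uniform distribution (where all probabilities equal 1/3) achieves the maximum entropy of log_e(3) = 1.0986 nats.

Distribution B has the highest entropy.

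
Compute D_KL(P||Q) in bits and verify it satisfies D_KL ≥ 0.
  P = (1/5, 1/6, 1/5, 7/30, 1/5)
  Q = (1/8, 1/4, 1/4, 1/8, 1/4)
0.1195 bits

KL divergence satisfies the Gibbs inequality: D_KL(P||Q) ≥ 0 for all distributions P, Q.

D_KL(P||Q) = Σ p(x) log(p(x)/q(x))
Term by term:
  x=0: 1/5 × log_2[(1/5)/(1/8)] = 0.1356
  x=1: 1/6 × log_2[(1/6)/(1/4)] = -0.0975
  x=2: 1/5 × log_2[(1/5)/(1/4)] = -0.0644
  x=3: 7/30 × log_2[(7/30)/(1/8)] = 0.2101
  x=4: 1/5 × log_2[(1/5)/(1/4)] = -0.0644
D_KL(P||Q) = 0.1195 bits

D_KL(P||Q) = 0.1195 ≥ 0 ✓

This non-negativity is a fundamental property: relative entropy cannot be negative because it measures how different Q is from P.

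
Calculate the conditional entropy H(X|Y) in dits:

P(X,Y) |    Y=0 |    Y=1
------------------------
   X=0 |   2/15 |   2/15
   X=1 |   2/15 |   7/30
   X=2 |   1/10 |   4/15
0.4652 dits

Using the chain rule: H(X|Y) = H(X,Y) - H(Y)

First, compute H(X,Y) = 0.7506 dits

Marginal P(Y) = (11/30, 19/30)
H(Y) = 0.2854 dits

H(X|Y) = H(X,Y) - H(Y) = 0.7506 - 0.2854 = 0.4652 dits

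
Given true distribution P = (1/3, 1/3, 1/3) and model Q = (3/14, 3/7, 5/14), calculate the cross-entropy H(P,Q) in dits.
0.4947 dits

Cross-entropy: H(P,Q) = -Σ p(x) log q(x)

Alternatively: H(P,Q) = H(P) + D_KL(P||Q)
H(P) = 0.4771 dits
D_KL(P||Q) = 0.0176 dits

H(P,Q) = 0.4771 + 0.0176 = 0.4947 dits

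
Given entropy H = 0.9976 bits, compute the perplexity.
1.9967

Perplexity is 2^H (or exp(H) for natural log).

H = 0.9976 bits
Perplexity = 2^0.9976 = 1.9967

Interpretation: The model's uncertainty is equivalent to choosing uniformly among 2.0 options.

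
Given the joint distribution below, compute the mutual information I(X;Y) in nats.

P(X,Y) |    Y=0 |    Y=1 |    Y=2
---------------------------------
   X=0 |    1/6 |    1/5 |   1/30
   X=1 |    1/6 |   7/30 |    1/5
0.0472 nats

Mutual information: I(X;Y) = H(X) + H(Y) - H(X,Y)

Marginals:
P(X) = (2/5, 3/5), H(X) = 0.6730 nats
P(Y) = (1/3, 13/30, 7/30), H(Y) = 1.0681 nats

Joint entropy: H(X,Y) = 1.6940 nats

I(X;Y) = 0.6730 + 1.0681 - 1.6940 = 0.0472 nats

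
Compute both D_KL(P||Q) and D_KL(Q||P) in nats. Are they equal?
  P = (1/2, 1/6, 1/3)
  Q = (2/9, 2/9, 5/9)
D_KL(P||Q) = 0.1872, D_KL(Q||P) = 0.1675

KL divergence is not symmetric: D_KL(P||Q) ≠ D_KL(Q||P) in general.

D_KL(P||Q) = 0.1872 nats
D_KL(Q||P) = 0.1675 nats

No, they are not equal!

This asymmetry is why KL divergence is not a true distance metric.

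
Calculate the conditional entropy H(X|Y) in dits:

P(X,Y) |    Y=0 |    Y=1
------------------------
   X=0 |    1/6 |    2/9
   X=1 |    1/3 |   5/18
0.2874 dits

Using the chain rule: H(X|Y) = H(X,Y) - H(Y)

First, compute H(X,Y) = 0.5884 dits

Marginal P(Y) = (1/2, 1/2)
H(Y) = 0.3010 dits

H(X|Y) = H(X,Y) - H(Y) = 0.5884 - 0.3010 = 0.2874 dits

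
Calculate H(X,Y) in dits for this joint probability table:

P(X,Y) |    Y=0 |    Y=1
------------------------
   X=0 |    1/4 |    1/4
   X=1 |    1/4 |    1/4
0.6021 dits

Joint entropy is H(X,Y) = -Σ_{x,y} p(x,y) log p(x,y).

Summing over all non-zero entries:
H(X,Y) = -[1/4·log_10(1/4) + 1/4·log_10(1/4) + 1/4·log_10(1/4) + 1/4·log_10(1/4)]
H(X,Y) = 0.6021 dits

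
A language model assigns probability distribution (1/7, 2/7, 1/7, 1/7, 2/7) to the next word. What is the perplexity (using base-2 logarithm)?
4.7107

Perplexity is 2^H (or exp(H) for natural log).

First, H = -Σ p log p = 2.2359 bits
Perplexity = 2^2.2359 = 4.7107

Interpretation: The model's uncertainty is equivalent to choosing uniformly among 4.7 options.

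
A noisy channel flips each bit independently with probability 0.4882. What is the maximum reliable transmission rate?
0.0004 bits

For a binary symmetric channel (BSC) with error probability p:
Capacity C = 1 - H(p) bits per symbol

where H(p) = -p log₂(p) - (1-p) log₂(1-p) is the binary entropy function.

H(0.4882) = 0.9996 bits
C = 1 - 0.9996 = 0.0004 bits per symbol

This means we can reliably transmit up to 0.0004 bits of information per channel use.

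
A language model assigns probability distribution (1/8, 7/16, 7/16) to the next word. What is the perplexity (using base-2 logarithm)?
2.6732

Perplexity is 2^H (or exp(H) for natural log).

First, H = -Σ p log p = 1.4186 bits
Perplexity = 2^1.4186 = 2.6732

Interpretation: The model's uncertainty is equivalent to choosing uniformly among 2.7 options.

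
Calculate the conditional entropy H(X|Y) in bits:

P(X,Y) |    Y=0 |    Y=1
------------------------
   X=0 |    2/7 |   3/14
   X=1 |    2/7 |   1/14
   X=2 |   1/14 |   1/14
1.3846 bits

Using the chain rule: H(X|Y) = H(X,Y) - H(Y)

First, compute H(X,Y) = 2.3249 bits

Marginal P(Y) = (9/14, 5/14)
H(Y) = 0.9403 bits

H(X|Y) = H(X,Y) - H(Y) = 2.3249 - 0.9403 = 1.3846 bits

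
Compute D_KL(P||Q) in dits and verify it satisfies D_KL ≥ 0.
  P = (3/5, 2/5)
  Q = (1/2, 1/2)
0.0087 dits

KL divergence satisfies the Gibbs inequality: D_KL(P||Q) ≥ 0 for all distributions P, Q.

D_KL(P||Q) = Σ p(x) log(p(x)/q(x))
Term by term:
  x=0: 3/5 × log_10[(3/5)/(1/2)] = 0.0475
  x=1: 2/5 × log_10[(2/5)/(1/2)] = -0.0388
D_KL(P||Q) = 0.0087 dits

D_KL(P||Q) = 0.0087 ≥ 0 ✓

This non-negativity is a fundamental property: relative entropy cannot be negative because it measures how different Q is from P.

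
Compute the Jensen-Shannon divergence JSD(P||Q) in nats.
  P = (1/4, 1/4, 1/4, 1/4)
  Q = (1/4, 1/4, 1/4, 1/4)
0.0000 nats

Jensen-Shannon divergence is:
JSD(P||Q) = 0.5 × D_KL(P||M) + 0.5 × D_KL(Q||M)
where M = 0.5 × (P + Q) is the mixture distribution.

M = 0.5 × (1/4, 1/4, 1/4, 1/4) + 0.5 × (1/4, 1/4, 1/4, 1/4) = (1/4, 1/4, 1/4, 1/4)

D_KL(P||M) = 0.0000 nats
D_KL(Q||M) = 0.0000 nats

JSD(P||Q) = 0.5 × 0.0000 + 0.5 × 0.0000 = 0.0000 nats

Unlike KL divergence, JSD is symmetric and bounded: 0 ≤ JSD ≤ log(2).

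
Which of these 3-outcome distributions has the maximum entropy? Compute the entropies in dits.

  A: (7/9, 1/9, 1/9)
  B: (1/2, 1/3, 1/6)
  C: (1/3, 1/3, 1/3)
C

For a discrete distribution over n outcomes, entropy is maximized by the uniform distribution.

Computing entropies:
H(A) = 0.2969 dits
H(B) = 0.4392 dits
H(C) = 0.4771 dits

The uniform distribution (where all probabilities equal 1/3) achieves the maximum entropy of log_10(3) = 0.4771 dits.

Distribution C has the highest entropy.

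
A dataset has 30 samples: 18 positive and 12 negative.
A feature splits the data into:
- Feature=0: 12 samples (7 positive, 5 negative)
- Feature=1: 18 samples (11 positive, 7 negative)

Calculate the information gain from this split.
0.0006 bits

Information Gain = H(Y) - H(Y|Feature)

Before split:
P(positive) = 18/30 = 0.6000
H(Y) = 0.9710 bits

After split:
Feature=0: H = 0.9799 bits (weight = 12/30)
Feature=1: H = 0.9641 bits (weight = 18/30)
H(Y|Feature) = (12/30)×0.9799 + (18/30)×0.9641 = 0.9704 bits

Information Gain = 0.9710 - 0.9704 = 0.0006 bits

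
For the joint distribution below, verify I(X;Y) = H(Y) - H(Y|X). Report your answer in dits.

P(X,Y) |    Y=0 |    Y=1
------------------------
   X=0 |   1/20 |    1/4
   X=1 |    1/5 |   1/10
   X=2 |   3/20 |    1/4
I(X;Y) = 0.0357 dits

Mutual information has multiple equivalent forms:
- I(X;Y) = H(X) - H(X|Y)
- I(X;Y) = H(Y) - H(Y|X)
- I(X;Y) = H(X) + H(Y) - H(X,Y)

Computing all quantities:
H(X) = 0.4729, H(Y) = 0.2923, H(X,Y) = 0.7295
H(X|Y) = 0.4372, H(Y|X) = 0.2566

Verification:
H(X) - H(X|Y) = 0.4729 - 0.4372 = 0.0357
H(Y) - H(Y|X) = 0.2923 - 0.2566 = 0.0357
H(X) + H(Y) - H(X,Y) = 0.4729 + 0.2923 - 0.7295 = 0.0357

All forms give I(X;Y) = 0.0357 dits. ✓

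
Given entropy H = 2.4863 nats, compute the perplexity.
12.0167

Perplexity is e^H (or exp(H) for natural log).

H = 2.4863 nats
Perplexity = e^2.4863 = 12.0167

Interpretation: The model's uncertainty is equivalent to choosing uniformly among 12.0 options.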